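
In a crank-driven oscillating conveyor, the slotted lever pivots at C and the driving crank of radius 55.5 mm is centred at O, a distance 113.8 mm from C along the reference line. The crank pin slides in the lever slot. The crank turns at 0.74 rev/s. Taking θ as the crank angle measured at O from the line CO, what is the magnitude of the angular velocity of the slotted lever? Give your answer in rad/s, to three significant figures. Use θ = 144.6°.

1.68

ω = 4.65 rad/s (from 0.74 rev/s).
Crank pin A relative to C: A = (d + r cosθ, r sinθ); lever angle φ = atan2(r sinθ, d + r cosθ).
Differentiating tanφ: φ̇ = rω(d cosθ + r)/(d² + r² + 2dr cosθ).
d² + r² + 2dr cosθ = |CA|² = 0.00573416 m²;  d cosθ + r = -0.037262 m.
|ω_lever| = |0.0555·4.65·-0.037262| / 0.00573416 = 1.6769 rad/s.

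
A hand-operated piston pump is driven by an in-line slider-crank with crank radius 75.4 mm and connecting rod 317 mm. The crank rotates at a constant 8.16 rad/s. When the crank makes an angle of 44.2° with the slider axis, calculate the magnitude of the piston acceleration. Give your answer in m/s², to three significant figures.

3.65

ω = 8.16 rad/s
x(θ) = r cosθ + √(L² − r² sin²θ); with ω constant, a = ω²·d²x/dθ².
d²x/dθ² = −r cosθ − r²(cos2θ)/√u − r⁴ sin²2θ/(4u^{3/2}),  u = L² − r² sin²θ = 0.0977258 m².
Substituting r = 0.0754 m, L = 0.317 m, θ = 44.2°: d²x/dθ² = -0.054827 m.
a = ω²·d²x/dθ² = (8.16)²·(-0.054827) = -3.6507 m/s²;  |a| = 3.6507 m/s².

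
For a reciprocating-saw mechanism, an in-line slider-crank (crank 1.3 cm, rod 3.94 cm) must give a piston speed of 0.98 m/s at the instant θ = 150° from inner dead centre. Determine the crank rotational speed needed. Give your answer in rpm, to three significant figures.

2030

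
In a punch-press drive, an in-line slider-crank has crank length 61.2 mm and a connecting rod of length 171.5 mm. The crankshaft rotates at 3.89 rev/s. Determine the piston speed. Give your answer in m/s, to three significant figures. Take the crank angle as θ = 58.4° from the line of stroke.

1.52

ω = 2π·3.89 = 24.44 rad/s
For an in-line slider-crank, x = r cosθ + √(L² − r² sin²θ), so v = −rω sinθ·[1 + r cosθ/√(L² − r² sin²θ)].
With r = 0.0612 m, L = 0.1715 m, θ = 58.4°: √(L² − r² sin²θ) = 0.16339 m.
v = −0.0612·24.44·0.85173·[1 + 0.0612·0.52399/0.16339] = -1.5241 m/s.
|v| = 1.5241 m/s.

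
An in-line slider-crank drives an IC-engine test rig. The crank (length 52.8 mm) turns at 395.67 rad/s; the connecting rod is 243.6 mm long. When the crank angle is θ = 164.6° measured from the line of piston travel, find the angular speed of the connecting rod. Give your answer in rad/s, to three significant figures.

ω = 395.7 rad/s
The rod makes angle φ with the slider axis where L sinφ = r sinθ; differentiating, L cosφ·φ̇ = r ω cosθ.
L cosφ = √(L² − r² sin²θ) = 0.2432 m.
|ω_rod| = r ω |cosθ| / √(L² − r² sin²θ) = 0.0528·395.7·0.96410/0.2432 = 82.819 rad/s.

82.8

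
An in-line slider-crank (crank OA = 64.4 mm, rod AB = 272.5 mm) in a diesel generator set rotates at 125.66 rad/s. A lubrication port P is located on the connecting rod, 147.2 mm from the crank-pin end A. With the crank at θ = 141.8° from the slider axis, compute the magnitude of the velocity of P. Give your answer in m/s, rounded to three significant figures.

5.36

ω = 125.7 rad/s.  Crank-pin speed |V_A| = rω = 8.0925 m/s, perpendicular to OA.
Rod angle: sinφ = −(r/L) sinθ ⇒ φ = -8.404°; ω_rod = −rω cosθ/√(L²−r²sin²θ) = +23.591 rad/s.
V_P = V_A + ω_rod × AP, with AP = 0.1472 m along the rod.
Components: V_Px = −rω sinθ − a·ω_rod·sinφ = -4.497 m/s;  V_Py = rω cosθ + a·ω_rod·cosφ = -2.9242 m/s.
|V_P| = √(V_Px² + V_Py²) = 5.3641 m/s.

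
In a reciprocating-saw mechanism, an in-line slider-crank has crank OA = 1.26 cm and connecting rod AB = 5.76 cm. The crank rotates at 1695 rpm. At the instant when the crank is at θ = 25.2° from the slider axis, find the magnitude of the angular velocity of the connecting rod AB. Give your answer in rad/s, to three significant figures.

35.3

ω = 177.5 rad/s (converted from 1695 rpm).
The rod makes angle φ with the slider axis where L sinφ = r sinθ; differentiating, L cosφ·φ̇ = r ω cosθ.
L cosφ = √(L² − r² sin²θ) = 0.05735 m.
|ω_rod| = r ω |cosθ| / √(L² − r² sin²θ) = 0.0126·177.5·0.90483/0.05735 = 35.286 rad/s.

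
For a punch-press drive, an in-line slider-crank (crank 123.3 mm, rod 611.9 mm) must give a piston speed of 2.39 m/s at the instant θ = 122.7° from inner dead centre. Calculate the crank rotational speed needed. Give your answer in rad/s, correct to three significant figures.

For an in-line slider-crank, |v_piston| = rω|sinθ|·[1 + r cosθ/√(L² − r² sin²θ)].
With r = 0.1233 m, L = 0.6119 m, θ = 122.7°: the bracketed kinematic factor |dx/dθ| = 0.092297 m.
ω = v/|dx/dθ| = 2.39/0.092297 = 25.895 rad/s.

25.9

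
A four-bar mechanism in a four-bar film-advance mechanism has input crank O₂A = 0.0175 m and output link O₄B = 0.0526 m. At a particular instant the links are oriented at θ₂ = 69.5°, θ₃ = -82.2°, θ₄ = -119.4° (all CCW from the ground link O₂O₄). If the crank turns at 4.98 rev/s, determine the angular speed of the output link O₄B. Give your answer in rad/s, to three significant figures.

ω₂ = 31.29 rad/s (from 4.98 rev/s).
Differentiating the loop-closure r₂e^{iθ₂}+r₃e^{iθ₃}=r₁+r₄e^{iθ₄} gives r₂ω₂e^{iθ₂}+r₃ω₃e^{iθ₃}=r₄ω₄e^{iθ₄}.
Eliminating the other unknown: ω₄ = r₂ω₂ sin(θ₂−θ₃) / [r₄ sin(θ₄−θ₃)].
Numerator sine = +0.47409; denominator sine = -0.60460.
Result = 0.0175·31.29·(+0.47409) / (0.0526·(-0.60460)) = -8.1631 rad/s; magnitude 8.1631 rad/s.

8.16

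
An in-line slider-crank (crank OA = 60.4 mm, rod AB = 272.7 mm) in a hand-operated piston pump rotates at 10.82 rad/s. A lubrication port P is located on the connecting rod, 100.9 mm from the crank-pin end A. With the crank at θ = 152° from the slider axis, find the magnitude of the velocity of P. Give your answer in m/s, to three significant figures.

ω = 10.82 rad/s.  Crank-pin speed |V_A| = rω = 0.65353 m/s, perpendicular to OA.
Rod angle: sinφ = −(r/L) sinθ ⇒ φ = -5.969°; ω_rod = −rω cosθ/√(L²−r²sin²θ) = +2.1275 rad/s.
V_P = V_A + ω_rod × AP, with AP = 0.1009 m along the rod.
Components: V_Px = −rω sinθ − a·ω_rod·sinφ = -0.28449 m/s;  V_Py = rω cosθ + a·ω_rod·cosφ = -0.36353 m/s.
|V_P| = √(V_Px² + V_Py²) = 0.46161 m/s.

0.462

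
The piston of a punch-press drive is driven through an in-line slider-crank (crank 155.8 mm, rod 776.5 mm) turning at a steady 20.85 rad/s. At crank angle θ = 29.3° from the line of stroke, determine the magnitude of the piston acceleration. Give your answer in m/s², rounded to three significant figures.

66.3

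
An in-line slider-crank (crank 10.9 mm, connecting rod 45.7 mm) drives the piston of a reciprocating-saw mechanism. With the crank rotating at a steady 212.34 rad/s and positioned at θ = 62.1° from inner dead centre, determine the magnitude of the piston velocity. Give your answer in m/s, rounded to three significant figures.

ω = 212.3 rad/s
For an in-line slider-crank, x = r cosθ + √(L² − r² sin²θ), so v = −rω sinθ·[1 + r cosθ/√(L² − r² sin²θ)].
With r = 0.0109 m, L = 0.0457 m, θ = 62.1°: √(L² − r² sin²θ) = 0.044673 m.
v = −0.0109·212.3·0.88377·[1 + 0.0109·0.46793/0.044673] = -2.279 m/s.
|v| = 2.279 m/s.

2.28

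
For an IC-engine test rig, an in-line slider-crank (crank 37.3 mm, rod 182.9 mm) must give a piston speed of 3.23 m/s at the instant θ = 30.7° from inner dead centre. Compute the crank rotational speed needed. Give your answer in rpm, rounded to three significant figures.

For an in-line slider-crank, |v_piston| = rω|sinθ|·[1 + r cosθ/√(L² − r² sin²θ)].
With r = 0.0373 m, L = 0.1829 m, θ = 30.7°: the bracketed kinematic factor |dx/dθ| = 0.022401 m.
ω = v/|dx/dθ| = 3.23/0.022401 = 144.19 rad/s.
N = 60ω/(2π) = 1376.9 rpm.

1380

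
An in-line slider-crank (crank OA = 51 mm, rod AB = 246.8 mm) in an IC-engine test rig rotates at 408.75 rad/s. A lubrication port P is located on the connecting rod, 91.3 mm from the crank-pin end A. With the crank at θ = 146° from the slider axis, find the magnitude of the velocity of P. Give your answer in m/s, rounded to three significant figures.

ω = 408.8 rad/s.  Crank-pin speed |V_A| = rω = 20.846 m/s, perpendicular to OA.
Rod angle: sinφ = −(r/L) sinθ ⇒ φ = -6.636°; ω_rod = −rω cosθ/√(L²−r²sin²θ) = +70.498 rad/s.
V_P = V_A + ω_rod × AP, with AP = 0.0913 m along the rod.
Components: V_Px = −rω sinθ − a·ω_rod·sinφ = -10.913 m/s;  V_Py = rω cosθ + a·ω_rod·cosφ = -10.889 m/s.
|V_P| = √(V_Px² + V_Py²) = 15.417 m/s.

15.4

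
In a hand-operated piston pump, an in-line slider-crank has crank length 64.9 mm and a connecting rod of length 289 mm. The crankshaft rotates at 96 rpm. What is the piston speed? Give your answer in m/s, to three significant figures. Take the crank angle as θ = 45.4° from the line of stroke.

0.539

ω = 2π·96/60 = 10.05 rad/s
For an in-line slider-crank, x = r cosθ + √(L² − r² sin²θ), so v = −rω sinθ·[1 + r cosθ/√(L² − r² sin²θ)].
With r = 0.0649 m, L = 0.289 m, θ = 45.4°: √(L² − r² sin²θ) = 0.28528 m.
v = −0.0649·10.05·0.71203·[1 + 0.0649·0.70215/0.28528] = -0.53877 m/s.
|v| = 0.53877 m/s.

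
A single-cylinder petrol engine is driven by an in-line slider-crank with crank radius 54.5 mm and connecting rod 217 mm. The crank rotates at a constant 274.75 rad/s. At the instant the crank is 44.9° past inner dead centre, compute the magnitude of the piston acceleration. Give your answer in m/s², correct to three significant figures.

2930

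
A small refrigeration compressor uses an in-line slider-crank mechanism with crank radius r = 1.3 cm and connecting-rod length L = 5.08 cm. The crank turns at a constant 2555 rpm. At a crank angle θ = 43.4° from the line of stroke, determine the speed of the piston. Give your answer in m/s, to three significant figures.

2.84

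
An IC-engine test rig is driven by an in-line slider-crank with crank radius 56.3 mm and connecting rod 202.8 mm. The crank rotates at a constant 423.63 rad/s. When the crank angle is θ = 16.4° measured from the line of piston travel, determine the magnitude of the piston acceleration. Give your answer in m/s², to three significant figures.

12100

ω = 423.6 rad/s
x(θ) = r cosθ + √(L² − r² sin²θ); with ω constant, a = ω²·d²x/dθ².
d²x/dθ² = −r cosθ − r²(cos2θ)/√u − r⁴ sin²2θ/(4u^{3/2}),  u = L² − r² sin²θ = 0.0408752 m².
Substituting r = 0.0563 m, L = 0.2028 m, θ = 16.4°: d²x/dθ² = -0.067277 m.
a = ω²·d²x/dθ² = (423.6)²·(-0.067277) = -12074 m/s²;  |a| = 12074 m/s².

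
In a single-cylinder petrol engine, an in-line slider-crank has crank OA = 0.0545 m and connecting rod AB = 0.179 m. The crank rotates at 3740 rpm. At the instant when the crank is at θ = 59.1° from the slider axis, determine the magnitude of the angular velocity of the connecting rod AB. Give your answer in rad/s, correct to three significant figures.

63.4

ω = 391.7 rad/s (converted from 3740 rpm).
The rod makes angle φ with the slider axis where L sinφ = r sinθ; differentiating, L cosφ·φ̇ = r ω cosθ.
L cosφ = √(L² − r² sin²θ) = 0.17278 m.
|ω_rod| = r ω |cosθ| / √(L² − r² sin²θ) = 0.0545·391.7·0.51354/0.17278 = 63.441 rad/s.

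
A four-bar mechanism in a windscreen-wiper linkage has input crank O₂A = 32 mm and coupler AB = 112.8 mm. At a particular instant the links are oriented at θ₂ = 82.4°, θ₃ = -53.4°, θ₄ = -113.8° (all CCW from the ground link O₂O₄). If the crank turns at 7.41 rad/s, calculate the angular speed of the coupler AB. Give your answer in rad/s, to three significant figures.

0.675

ω₂ = 7.41 rad/s
Differentiating the loop-closure r₂e^{iθ₂}+r₃e^{iθ₃}=r₁+r₄e^{iθ₄} gives r₂ω₂e^{iθ₂}+r₃ω₃e^{iθ₃}=r₄ω₄e^{iθ₄}.
Eliminating the other unknown: ω₃ = r₂ω₂ sin(θ₄−θ₂) / [r₃ sin(θ₃−θ₄)].
Numerator sine = +0.27899; denominator sine = +0.86949.
Result = 0.032·7.41·(+0.27899) / (0.1128·(+0.86949)) = +0.6745 rad/s; magnitude 0.6745 rad/s.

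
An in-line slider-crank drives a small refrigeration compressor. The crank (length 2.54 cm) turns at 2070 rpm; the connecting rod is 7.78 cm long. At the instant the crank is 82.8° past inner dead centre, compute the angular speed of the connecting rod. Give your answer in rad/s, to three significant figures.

9.38

ω = 216.8 rad/s (converted from 2070 rpm).
The rod makes angle φ with the slider axis where L sinφ = r sinθ; differentiating, L cosφ·φ̇ = r ω cosθ.
L cosφ = √(L² − r² sin²θ) = 0.073606 m.
|ω_rod| = r ω |cosθ| / √(L² − r² sin²θ) = 0.0254·216.8·0.12533/0.073606 = 9.3753 rad/s.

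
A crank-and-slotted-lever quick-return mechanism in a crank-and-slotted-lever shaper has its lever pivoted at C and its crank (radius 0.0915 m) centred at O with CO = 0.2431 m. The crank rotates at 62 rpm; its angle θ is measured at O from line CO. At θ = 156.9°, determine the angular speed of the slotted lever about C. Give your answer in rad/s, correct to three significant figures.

2.96

ω = 6.493 rad/s (from 62 rpm).
Crank pin A relative to C: A = (d + r cosθ, r sinθ); lever angle φ = atan2(r sinθ, d + r cosθ).
Differentiating tanφ: φ̇ = rω(d cosθ + r)/(d² + r² + 2dr cosθ).
d² + r² + 2dr cosθ = |CA|² = 0.0265495 m²;  d cosθ + r = -0.13211 m.
|ω_lever| = |0.0915·6.493·-0.13211| / 0.0265495 = 2.9561 rad/s.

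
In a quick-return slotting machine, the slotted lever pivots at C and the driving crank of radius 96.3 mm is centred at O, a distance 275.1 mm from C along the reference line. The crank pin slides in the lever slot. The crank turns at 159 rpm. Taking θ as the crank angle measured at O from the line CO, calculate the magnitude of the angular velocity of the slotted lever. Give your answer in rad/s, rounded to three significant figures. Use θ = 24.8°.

ω = 16.65 rad/s (from 159 rpm).
Crank pin A relative to C: A = (d + r cosθ, r sinθ); lever angle φ = atan2(r sinθ, d + r cosθ).
Differentiating tanφ: φ̇ = rω(d cosθ + r)/(d² + r² + 2dr cosθ).
d² + r² + 2dr cosθ = |CA|² = 0.133052 m²;  d cosθ + r = +0.34603 m.
|ω_lever| = |0.0963·16.65·+0.34603| / 0.133052 = 4.1701 rad/s.

4.17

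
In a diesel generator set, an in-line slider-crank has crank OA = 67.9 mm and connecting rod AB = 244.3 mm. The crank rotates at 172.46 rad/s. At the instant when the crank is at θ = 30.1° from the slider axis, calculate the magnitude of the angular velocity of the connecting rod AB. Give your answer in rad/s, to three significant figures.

ω = 172.5 rad/s
The rod makes angle φ with the slider axis where L sinφ = r sinθ; differentiating, L cosφ·φ̇ = r ω cosθ.
L cosφ = √(L² − r² sin²θ) = 0.24192 m.
|ω_rod| = r ω |cosθ| / √(L² − r² sin²θ) = 0.0679·172.5·0.86515/0.24192 = 41.878 rad/s.

41.9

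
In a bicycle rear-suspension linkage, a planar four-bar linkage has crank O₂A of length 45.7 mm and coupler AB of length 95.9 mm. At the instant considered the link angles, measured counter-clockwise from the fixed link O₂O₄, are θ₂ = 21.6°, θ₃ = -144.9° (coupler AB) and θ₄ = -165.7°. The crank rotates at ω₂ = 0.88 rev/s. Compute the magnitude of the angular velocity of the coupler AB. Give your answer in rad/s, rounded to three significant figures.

ω₂ = 5.529 rad/s (from 0.88 rev/s).
Differentiating the loop-closure r₂e^{iθ₂}+r₃e^{iθ₃}=r₁+r₄e^{iθ₄} gives r₂ω₂e^{iθ₂}+r₃ω₃e^{iθ₃}=r₄ω₄e^{iθ₄}.
Eliminating the other unknown: ω₃ = r₂ω₂ sin(θ₄−θ₂) / [r₃ sin(θ₃−θ₄)].
Numerator sine = +0.12706; denominator sine = +0.35511.
Result = 0.0457·5.529·(+0.12706) / (0.0959·(+0.35511)) = +0.94281 rad/s; magnitude 0.94281 rad/s.

0.943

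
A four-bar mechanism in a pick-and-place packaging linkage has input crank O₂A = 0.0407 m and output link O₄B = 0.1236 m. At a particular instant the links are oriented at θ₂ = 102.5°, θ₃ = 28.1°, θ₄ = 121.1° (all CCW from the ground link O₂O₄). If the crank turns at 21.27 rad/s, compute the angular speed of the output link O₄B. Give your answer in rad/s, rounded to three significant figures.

ω₂ = 21.27 rad/s
Differentiating the loop-closure r₂e^{iθ₂}+r₃e^{iθ₃}=r₁+r₄e^{iθ₄} gives r₂ω₂e^{iθ₂}+r₃ω₃e^{iθ₃}=r₄ω₄e^{iθ₄}.
Eliminating the other unknown: ω₄ = r₂ω₂ sin(θ₂−θ₃) / [r₄ sin(θ₄−θ₃)].
Numerator sine = +0.96316; denominator sine = +0.99863.
Result = 0.0407·21.27·(+0.96316) / (0.1236·(+0.99863)) = +6.7552 rad/s; magnitude 6.7552 rad/s.

6.76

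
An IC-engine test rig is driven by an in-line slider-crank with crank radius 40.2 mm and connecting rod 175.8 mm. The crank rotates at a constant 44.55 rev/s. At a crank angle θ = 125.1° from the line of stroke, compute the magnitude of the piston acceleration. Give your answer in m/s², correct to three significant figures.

2050

ω = 2π·44.6 = 279.9 rad/s
x(θ) = r cosθ + √(L² − r² sin²θ); with ω constant, a = ω²·d²x/dθ².
d²x/dθ² = −r cosθ − r²(cos2θ)/√u − r⁴ sin²2θ/(4u^{3/2}),  u = L² − r² sin²θ = 0.0298239 m².
Substituting r = 0.0402 m, L = 0.1758 m, θ = 125.1°: d²x/dθ² = +0.026173 m.
a = ω²·d²x/dθ² = (279.9)²·(+0.026173) = +2050.7 m/s²;  |a| = 2050.7 m/s².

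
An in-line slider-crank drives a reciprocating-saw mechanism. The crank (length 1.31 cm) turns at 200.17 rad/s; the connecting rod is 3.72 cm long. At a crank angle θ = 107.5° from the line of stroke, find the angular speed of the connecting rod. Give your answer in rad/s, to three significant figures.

22.5

ω = 200.2 rad/s
The rod makes angle φ with the slider axis where L sinφ = r sinθ; differentiating, L cosφ·φ̇ = r ω cosθ.
L cosφ = √(L² − r² sin²θ) = 0.035039 m.
|ω_rod| = r ω |cosθ| / √(L² − r² sin²θ) = 0.0131·200.2·0.30071/0.035039 = 22.504 rad/s.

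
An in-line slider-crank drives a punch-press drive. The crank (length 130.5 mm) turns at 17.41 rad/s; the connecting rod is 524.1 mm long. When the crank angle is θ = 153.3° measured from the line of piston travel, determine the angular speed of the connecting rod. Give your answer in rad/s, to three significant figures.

ω = 17.41 rad/s
The rod makes angle φ with the slider axis where L sinφ = r sinθ; differentiating, L cosφ·φ̇ = r ω cosθ.
L cosφ = √(L² − r² sin²θ) = 0.52081 m.
|ω_rod| = r ω |cosθ| / √(L² − r² sin²θ) = 0.1305·17.41·0.89337/0.52081 = 3.8973 rad/s.

3.90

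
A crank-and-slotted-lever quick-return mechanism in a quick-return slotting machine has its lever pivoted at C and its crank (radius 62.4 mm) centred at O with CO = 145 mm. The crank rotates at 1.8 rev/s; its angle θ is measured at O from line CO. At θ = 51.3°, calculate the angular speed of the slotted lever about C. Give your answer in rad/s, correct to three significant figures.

2.98

ω = 11.31 rad/s (from 1.8 rev/s).
Crank pin A relative to C: A = (d + r cosθ, r sinθ); lever angle φ = atan2(r sinθ, d + r cosθ).
Differentiating tanφ: φ̇ = rω(d cosθ + r)/(d² + r² + 2dr cosθ).
d² + r² + 2dr cosθ = |CA|² = 0.0362332 m²;  d cosθ + r = +0.15306 m.
|ω_lever| = |0.0624·11.31·+0.15306| / 0.0362332 = 2.9812 rad/s.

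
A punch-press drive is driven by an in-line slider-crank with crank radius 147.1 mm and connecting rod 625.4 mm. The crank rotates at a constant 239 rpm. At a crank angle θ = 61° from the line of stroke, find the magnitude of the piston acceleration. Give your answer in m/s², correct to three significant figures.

33.2

ω = 2π·239/60 = 25.03 rad/s
x(θ) = r cosθ + √(L² − r² sin²θ); with ω constant, a = ω²·d²x/dθ².
d²x/dθ² = −r cosθ − r²(cos2θ)/√u − r⁴ sin²2θ/(4u^{3/2}),  u = L² − r² sin²θ = 0.374573 m².
Substituting r = 0.1471 m, L = 0.6254 m, θ = 61°: d²x/dθ² = -0.052947 m.
a = ω²·d²x/dθ² = (25.03)²·(-0.052947) = -33.166 m/s²;  |a| = 33.166 m/s².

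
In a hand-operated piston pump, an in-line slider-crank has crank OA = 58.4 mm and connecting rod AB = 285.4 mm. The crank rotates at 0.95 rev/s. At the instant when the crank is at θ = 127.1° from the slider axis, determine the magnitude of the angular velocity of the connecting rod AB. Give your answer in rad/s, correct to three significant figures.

0.747

ω = 5.969 rad/s (converted from 0.95 rev/s).
The rod makes angle φ with the slider axis where L sinφ = r sinθ; differentiating, L cosφ·φ̇ = r ω cosθ.
L cosφ = √(L² − r² sin²θ) = 0.28157 m.
|ω_rod| = r ω |cosθ| / √(L² − r² sin²θ) = 0.0584·5.969·0.60321/0.28157 = 0.74678 rad/s.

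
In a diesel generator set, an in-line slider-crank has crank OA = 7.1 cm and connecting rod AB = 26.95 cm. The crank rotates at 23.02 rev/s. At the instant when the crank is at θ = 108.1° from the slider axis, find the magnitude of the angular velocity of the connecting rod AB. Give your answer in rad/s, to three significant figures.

12.2

ω = 144.6 rad/s (converted from 23.02 rev/s).
The rod makes angle φ with the slider axis where L sinφ = r sinθ; differentiating, L cosφ·φ̇ = r ω cosθ.
L cosφ = √(L² − r² sin²θ) = 0.26091 m.
|ω_rod| = r ω |cosθ| / √(L² − r² sin²θ) = 0.071·144.6·0.31068/0.26091 = 12.228 rad/s.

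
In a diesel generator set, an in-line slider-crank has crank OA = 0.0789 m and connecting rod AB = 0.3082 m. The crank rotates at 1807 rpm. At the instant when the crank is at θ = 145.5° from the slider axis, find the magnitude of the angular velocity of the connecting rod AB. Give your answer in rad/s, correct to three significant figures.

ω = 189.2 rad/s (converted from 1807 rpm).
The rod makes angle φ with the slider axis where L sinφ = r sinθ; differentiating, L cosφ·φ̇ = r ω cosθ.
L cosφ = √(L² − r² sin²θ) = 0.30494 m.
|ω_rod| = r ω |cosθ| / √(L² − r² sin²θ) = 0.0789·189.2·0.82413/0.30494 = 40.35 rad/s.

40.3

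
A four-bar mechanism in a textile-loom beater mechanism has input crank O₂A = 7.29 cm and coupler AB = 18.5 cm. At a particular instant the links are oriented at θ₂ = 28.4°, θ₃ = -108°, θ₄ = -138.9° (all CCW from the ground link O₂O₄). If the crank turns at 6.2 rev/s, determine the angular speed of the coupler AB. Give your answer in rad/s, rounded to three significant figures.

6.57

ω₂ = 38.96 rad/s (from 6.2 rev/s).
Differentiating the loop-closure r₂e^{iθ₂}+r₃e^{iθ₃}=r₁+r₄e^{iθ₄} gives r₂ω₂e^{iθ₂}+r₃ω₃e^{iθ₃}=r₄ω₄e^{iθ₄}.
Eliminating the other unknown: ω₃ = r₂ω₂ sin(θ₄−θ₂) / [r₃ sin(θ₃−θ₄)].
Numerator sine = -0.21985; denominator sine = +0.51354.
Result = 0.0729·38.96·(-0.21985) / (0.185·(+0.51354)) = -6.5716 rad/s; magnitude 6.5716 rad/s.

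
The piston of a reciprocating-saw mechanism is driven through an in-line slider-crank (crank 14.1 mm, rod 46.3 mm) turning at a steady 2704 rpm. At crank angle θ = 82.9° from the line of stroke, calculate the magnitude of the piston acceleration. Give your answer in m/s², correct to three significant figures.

ω = 2π·2704/60 = 283.2 rad/s
x(θ) = r cosθ + √(L² − r² sin²θ); with ω constant, a = ω²·d²x/dθ².
d²x/dθ² = −r cosθ − r²(cos2θ)/√u − r⁴ sin²2θ/(4u^{3/2}),  u = L² − r² sin²θ = 0.00194792 m².
Substituting r = 0.0141 m, L = 0.0463 m, θ = 82.9°: d²x/dθ² = +0.0026172 m.
a = ω²·d²x/dθ² = (283.2)²·(+0.0026172) = +209.85 m/s²;  |a| = 209.85 m/s².

210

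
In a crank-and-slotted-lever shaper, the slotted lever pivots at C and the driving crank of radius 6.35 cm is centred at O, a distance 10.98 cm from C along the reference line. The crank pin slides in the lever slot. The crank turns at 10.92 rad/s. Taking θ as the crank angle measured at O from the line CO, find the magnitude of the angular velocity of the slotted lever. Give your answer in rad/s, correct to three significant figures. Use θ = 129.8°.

ω = 10.92 rad/s
Crank pin A relative to C: A = (d + r cosθ, r sinθ); lever angle φ = atan2(r sinθ, d + r cosθ).
Differentiating tanφ: φ̇ = rω(d cosθ + r)/(d² + r² + 2dr cosθ).
d² + r² + 2dr cosθ = |CA|² = 0.00716222 m²;  d cosθ + r = -0.006784 m.
|ω_lever| = |0.0635·10.92·-0.006784| / 0.00716222 = 0.65681 rad/s.

0.657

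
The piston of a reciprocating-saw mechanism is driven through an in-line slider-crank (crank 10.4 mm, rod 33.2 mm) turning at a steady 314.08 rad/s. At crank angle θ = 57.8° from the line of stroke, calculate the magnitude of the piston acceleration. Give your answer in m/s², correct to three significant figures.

ω = 314.1 rad/s
x(θ) = r cosθ + √(L² − r² sin²θ); with ω constant, a = ω²·d²x/dθ².
d²x/dθ² = −r cosθ − r²(cos2θ)/√u − r⁴ sin²2θ/(4u^{3/2}),  u = L² − r² sin²θ = 0.00102479 m².
Substituting r = 0.0104 m, L = 0.0332 m, θ = 57.8°: d²x/dθ² = -0.0041545 m.
a = ω²·d²x/dθ² = (314.1)²·(-0.0041545) = -409.83 m/s²;  |a| = 409.83 m/s².

410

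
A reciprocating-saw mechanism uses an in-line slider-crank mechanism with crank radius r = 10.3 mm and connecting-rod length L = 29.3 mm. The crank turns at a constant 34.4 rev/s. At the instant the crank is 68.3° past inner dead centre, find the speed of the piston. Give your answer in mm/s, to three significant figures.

2350

ω = 2π·34.4 = 216.1 rad/s
For an in-line slider-crank, x = r cosθ + √(L² − r² sin²θ), so v = −rω sinθ·[1 + r cosθ/√(L² − r² sin²θ)].
With r = 0.0103 m, L = 0.0293 m, θ = 68.3°: √(L² − r² sin²θ) = 0.027693 m.
v = −0.0103·216.1·0.92913·[1 + 0.0103·0.36975/0.027693] = -2.353 m/s.
|v| = 2.353 m/s = 2353 mm/s.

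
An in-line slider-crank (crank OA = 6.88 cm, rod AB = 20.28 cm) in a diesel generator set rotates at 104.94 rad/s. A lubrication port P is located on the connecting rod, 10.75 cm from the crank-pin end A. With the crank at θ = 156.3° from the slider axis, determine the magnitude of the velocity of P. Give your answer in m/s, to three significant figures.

3.94

ω = 104.9 rad/s.  Crank-pin speed |V_A| = rω = 7.2199 m/s, perpendicular to OA.
Rod angle: sinφ = −(r/L) sinθ ⇒ φ = -7.837°; ω_rod = −rω cosθ/√(L²−r²sin²θ) = +32.906 rad/s.
V_P = V_A + ω_rod × AP, with AP = 0.1075 m along the rod.
Components: V_Px = −rω sinθ − a·ω_rod·sinφ = -2.4197 m/s;  V_Py = rω cosθ + a·ω_rod·cosφ = -3.1066 m/s.
|V_P| = √(V_Px² + V_Py²) = 3.9378 m/s.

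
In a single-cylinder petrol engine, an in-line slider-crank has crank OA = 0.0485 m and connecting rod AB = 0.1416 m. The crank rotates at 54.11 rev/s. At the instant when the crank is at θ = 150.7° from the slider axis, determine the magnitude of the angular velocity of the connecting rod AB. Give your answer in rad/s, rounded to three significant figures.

103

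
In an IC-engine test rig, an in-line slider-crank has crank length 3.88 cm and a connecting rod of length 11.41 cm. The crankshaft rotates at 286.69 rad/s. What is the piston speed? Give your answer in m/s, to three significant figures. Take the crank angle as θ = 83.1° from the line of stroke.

11.5

ω = 286.7 rad/s
For an in-line slider-crank, x = r cosθ + √(L² − r² sin²θ), so v = −rω sinθ·[1 + r cosθ/√(L² − r² sin²θ)].
With r = 0.0388 m, L = 0.1141 m, θ = 83.1°: √(L² − r² sin²θ) = 0.1074 m.
v = −0.0388·286.7·0.99276·[1 + 0.0388·0.12014/0.1074] = -11.522 m/s.
|v| = 11.522 m/s.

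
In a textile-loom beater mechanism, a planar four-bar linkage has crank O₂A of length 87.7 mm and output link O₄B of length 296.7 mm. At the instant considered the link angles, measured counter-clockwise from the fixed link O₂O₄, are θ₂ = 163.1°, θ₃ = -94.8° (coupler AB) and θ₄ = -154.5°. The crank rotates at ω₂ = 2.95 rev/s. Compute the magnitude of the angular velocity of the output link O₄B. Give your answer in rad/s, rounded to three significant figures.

6.20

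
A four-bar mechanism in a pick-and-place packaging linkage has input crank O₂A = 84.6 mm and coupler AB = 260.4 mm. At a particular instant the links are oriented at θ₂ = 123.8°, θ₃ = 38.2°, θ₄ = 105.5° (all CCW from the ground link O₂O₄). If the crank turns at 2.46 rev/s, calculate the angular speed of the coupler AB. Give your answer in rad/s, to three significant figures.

ω₂ = 15.46 rad/s (from 2.46 rev/s).
Differentiating the loop-closure r₂e^{iθ₂}+r₃e^{iθ₃}=r₁+r₄e^{iθ₄} gives r₂ω₂e^{iθ₂}+r₃ω₃e^{iθ₃}=r₄ω₄e^{iθ₄}.
Eliminating the other unknown: ω₃ = r₂ω₂ sin(θ₄−θ₂) / [r₃ sin(θ₃−θ₄)].
Numerator sine = -0.31399; denominator sine = -0.92254.
Result = 0.0846·15.46·(-0.31399) / (0.2604·(-0.92254)) = +1.7091 rad/s; magnitude 1.7091 rad/s.

1.71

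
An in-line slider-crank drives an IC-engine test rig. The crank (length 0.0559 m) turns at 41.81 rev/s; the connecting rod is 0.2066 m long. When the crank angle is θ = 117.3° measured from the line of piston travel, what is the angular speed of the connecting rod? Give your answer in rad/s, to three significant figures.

33.6

ω = 262.7 rad/s (converted from 41.81 rev/s).
The rod makes angle φ with the slider axis where L sinφ = r sinθ; differentiating, L cosφ·φ̇ = r ω cosθ.
L cosφ = √(L² − r² sin²θ) = 0.20054 m.
|ω_rod| = r ω |cosθ| / √(L² − r² sin²θ) = 0.0559·262.7·0.45865/0.20054 = 33.586 rad/s.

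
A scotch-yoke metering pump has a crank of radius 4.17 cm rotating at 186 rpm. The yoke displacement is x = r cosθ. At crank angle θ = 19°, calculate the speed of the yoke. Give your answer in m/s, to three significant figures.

0.264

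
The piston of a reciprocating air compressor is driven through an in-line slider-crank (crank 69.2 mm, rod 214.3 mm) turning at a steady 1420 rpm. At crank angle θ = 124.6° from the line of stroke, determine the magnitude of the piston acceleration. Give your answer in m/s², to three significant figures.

1040

ω = 2π·1420/60 = 148.7 rad/s
x(θ) = r cosθ + √(L² − r² sin²θ); with ω constant, a = ω²·d²x/dθ².
d²x/dθ² = −r cosθ − r²(cos2θ)/√u − r⁴ sin²2θ/(4u^{3/2}),  u = L² − r² sin²θ = 0.0426799 m².
Substituting r = 0.0692 m, L = 0.2143 m, θ = 124.6°: d²x/dθ² = +0.046958 m.
a = ω²·d²x/dθ² = (148.7)²·(+0.046958) = +1038.3 m/s²;  |a| = 1038.3 m/s².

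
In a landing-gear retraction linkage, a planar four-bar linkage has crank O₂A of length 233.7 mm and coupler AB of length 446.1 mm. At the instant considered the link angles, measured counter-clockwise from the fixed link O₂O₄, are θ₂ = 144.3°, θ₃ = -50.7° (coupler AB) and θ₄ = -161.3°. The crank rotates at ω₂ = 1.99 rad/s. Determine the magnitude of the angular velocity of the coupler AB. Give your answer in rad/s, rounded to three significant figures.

0.906

ω₂ = 1.99 rad/s
Differentiating the loop-closure r₂e^{iθ₂}+r₃e^{iθ₃}=r₁+r₄e^{iθ₄} gives r₂ω₂e^{iθ₂}+r₃ω₃e^{iθ₃}=r₄ω₄e^{iθ₄}.
Eliminating the other unknown: ω₃ = r₂ω₂ sin(θ₄−θ₂) / [r₃ sin(θ₃−θ₄)].
Numerator sine = +0.81310; denominator sine = +0.93606.
Result = 0.2337·1.99·(+0.81310) / (0.4461·(+0.93606)) = +0.90557 rad/s; magnitude 0.90557 rad/s.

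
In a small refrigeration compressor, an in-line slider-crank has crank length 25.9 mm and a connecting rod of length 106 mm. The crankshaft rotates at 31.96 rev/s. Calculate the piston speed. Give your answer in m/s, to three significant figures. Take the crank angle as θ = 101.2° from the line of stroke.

4.85

ω = 2π·32 = 200.8 rad/s
For an in-line slider-crank, x = r cosθ + √(L² − r² sin²θ), so v = −rω sinθ·[1 + r cosθ/√(L² − r² sin²θ)].
With r = 0.0259 m, L = 0.106 m, θ = 101.2°: √(L² − r² sin²θ) = 0.10291 m.
v = −0.0259·200.8·0.98096·[1 + 0.0259·-0.19423/0.10291] = -4.8525 m/s.
|v| = 4.8525 m/s.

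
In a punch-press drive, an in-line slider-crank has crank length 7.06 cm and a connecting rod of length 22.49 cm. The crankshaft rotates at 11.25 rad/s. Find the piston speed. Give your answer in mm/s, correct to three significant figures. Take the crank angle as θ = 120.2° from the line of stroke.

574

ω = 11.25 rad/s
For an in-line slider-crank, x = r cosθ + √(L² − r² sin²θ), so v = −rω sinθ·[1 + r cosθ/√(L² − r² sin²θ)].
With r = 0.0706 m, L = 0.2249 m, θ = 120.2°: √(L² − r² sin²θ) = 0.21646 m.
v = −0.0706·11.25·0.86427·[1 + 0.0706·-0.50302/0.21646] = -0.57383 m/s.
|v| = 0.57383 m/s = 573.83 mm/s.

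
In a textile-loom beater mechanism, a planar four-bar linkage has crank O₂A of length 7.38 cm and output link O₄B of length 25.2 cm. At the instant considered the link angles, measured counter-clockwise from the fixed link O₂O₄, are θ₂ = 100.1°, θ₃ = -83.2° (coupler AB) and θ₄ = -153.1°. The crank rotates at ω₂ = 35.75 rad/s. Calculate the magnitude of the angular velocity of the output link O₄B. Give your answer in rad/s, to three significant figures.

ω₂ = 35.75 rad/s
Differentiating the loop-closure r₂e^{iθ₂}+r₃e^{iθ₃}=r₁+r₄e^{iθ₄} gives r₂ω₂e^{iθ₂}+r₃ω₃e^{iθ₃}=r₄ω₄e^{iθ₄}.
Eliminating the other unknown: ω₄ = r₂ω₂ sin(θ₂−θ₃) / [r₄ sin(θ₄−θ₃)].
Numerator sine = -0.05756; denominator sine = -0.93909.
Result = 0.0738·35.75·(-0.05756) / (0.252·(-0.93909)) = +0.64176 rad/s; magnitude 0.64176 rad/s.

0.642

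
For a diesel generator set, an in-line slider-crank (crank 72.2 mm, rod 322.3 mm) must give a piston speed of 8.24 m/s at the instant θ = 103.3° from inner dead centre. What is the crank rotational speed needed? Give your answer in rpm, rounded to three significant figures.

1180

For an in-line slider-crank, |v_piston| = rω|sinθ|·[1 + r cosθ/√(L² − r² sin²θ)].
With r = 0.0722 m, L = 0.3223 m, θ = 103.3°: the bracketed kinematic factor |dx/dθ| = 0.066553 m.
ω = v/|dx/dθ| = 8.24/0.066553 = 123.81 rad/s.
N = 60ω/(2π) = 1182.3 rpm.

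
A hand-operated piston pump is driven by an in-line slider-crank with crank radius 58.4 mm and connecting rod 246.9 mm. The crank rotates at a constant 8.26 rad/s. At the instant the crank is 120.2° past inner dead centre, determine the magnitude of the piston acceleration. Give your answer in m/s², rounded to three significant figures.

2.47

ω = 8.26 rad/s
x(θ) = r cosθ + √(L² − r² sin²θ); with ω constant, a = ω²·d²x/dθ².
d²x/dθ² = −r cosθ − r²(cos2θ)/√u − r⁴ sin²2θ/(4u^{3/2}),  u = L² − r² sin²θ = 0.058412 m².
Substituting r = 0.0584 m, L = 0.2469 m, θ = 120.2°: d²x/dθ² = +0.036191 m.
a = ω²·d²x/dθ² = (8.26)²·(+0.036191) = +2.4692 m/s²;  |a| = 2.4692 m/s².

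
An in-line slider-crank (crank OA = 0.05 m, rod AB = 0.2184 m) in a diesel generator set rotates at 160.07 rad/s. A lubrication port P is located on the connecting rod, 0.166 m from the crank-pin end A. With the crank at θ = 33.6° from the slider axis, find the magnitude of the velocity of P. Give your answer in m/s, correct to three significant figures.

5.32

ω = 160.1 rad/s.  Crank-pin speed |V_A| = rω = 8.0035 m/s, perpendicular to OA.
Rod angle: sinφ = −(r/L) sinθ ⇒ φ = -7.278°; ω_rod = −rω cosθ/√(L²−r²sin²θ) = -30.771 rad/s.
V_P = V_A + ω_rod × AP, with AP = 0.166 m along the rod.
Components: V_Px = −rω sinθ − a·ω_rod·sinφ = -5.0762 m/s;  V_Py = rω cosθ + a·ω_rod·cosφ = +1.5994 m/s.
|V_P| = √(V_Px² + V_Py²) = 5.3222 m/s.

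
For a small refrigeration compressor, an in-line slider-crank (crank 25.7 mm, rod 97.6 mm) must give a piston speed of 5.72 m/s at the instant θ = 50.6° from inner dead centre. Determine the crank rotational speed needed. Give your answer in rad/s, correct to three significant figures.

For an in-line slider-crank, |v_piston| = rω|sinθ|·[1 + r cosθ/√(L² − r² sin²θ)].
With r = 0.0257 m, L = 0.0976 m, θ = 50.6°: the bracketed kinematic factor |dx/dθ| = 0.023249 m.
ω = v/|dx/dθ| = 5.72/0.023249 = 246.03 rad/s.

246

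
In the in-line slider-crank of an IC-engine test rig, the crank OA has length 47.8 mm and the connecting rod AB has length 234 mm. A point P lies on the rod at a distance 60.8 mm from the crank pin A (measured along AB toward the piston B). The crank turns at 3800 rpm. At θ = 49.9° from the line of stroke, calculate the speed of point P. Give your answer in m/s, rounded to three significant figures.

17.6

ω = 397.9 rad/s.  Crank-pin speed |V_A| = rω = 19.021 m/s, perpendicular to OA.
Rod angle: sinφ = −(r/L) sinθ ⇒ φ = -8.989°; ω_rod = −rω cosθ/√(L²−r²sin²θ) = -53.01 rad/s.
V_P = V_A + ω_rod × AP, with AP = 0.0608 m along the rod.
Components: V_Px = −rω sinθ − a·ω_rod·sinφ = -15.053 m/s;  V_Py = rω cosθ + a·ω_rod·cosφ = +9.0686 m/s.
|V_P| = √(V_Px² + V_Py²) = 17.574 m/s.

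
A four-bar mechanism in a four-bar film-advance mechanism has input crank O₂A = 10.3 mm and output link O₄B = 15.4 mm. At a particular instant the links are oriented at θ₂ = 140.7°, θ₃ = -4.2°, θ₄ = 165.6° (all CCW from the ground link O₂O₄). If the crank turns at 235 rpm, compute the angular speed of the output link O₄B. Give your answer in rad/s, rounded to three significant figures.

53.4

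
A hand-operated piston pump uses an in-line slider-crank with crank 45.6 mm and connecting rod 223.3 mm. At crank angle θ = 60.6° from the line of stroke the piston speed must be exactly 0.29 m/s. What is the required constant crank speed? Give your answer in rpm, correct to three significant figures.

For an in-line slider-crank, |v_piston| = rω|sinθ|·[1 + r cosθ/√(L² − r² sin²θ)].
With r = 0.0456 m, L = 0.2233 m, θ = 60.6°: the bracketed kinematic factor |dx/dθ| = 0.043774 m.
ω = v/|dx/dθ| = 0.29/0.043774 = 6.6249 rad/s.
N = 60ω/(2π) = 63.263 rpm.

63.3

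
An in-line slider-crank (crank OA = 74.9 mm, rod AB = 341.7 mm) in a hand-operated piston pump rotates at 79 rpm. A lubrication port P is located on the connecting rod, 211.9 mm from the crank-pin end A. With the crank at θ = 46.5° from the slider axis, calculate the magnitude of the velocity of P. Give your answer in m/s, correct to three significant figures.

ω = 8.273 rad/s.  Crank-pin speed |V_A| = rω = 0.61964 m/s, perpendicular to OA.
Rod angle: sinφ = −(r/L) sinθ ⇒ φ = -9.149°; ω_rod = −rω cosθ/√(L²−r²sin²θ) = -1.2643 rad/s.
V_P = V_A + ω_rod × AP, with AP = 0.2119 m along the rod.
Components: V_Px = −rω sinθ − a·ω_rod·sinφ = -0.49207 m/s;  V_Py = rω cosθ + a·ω_rod·cosφ = +0.16202 m/s.
|V_P| = √(V_Px² + V_Py²) = 0.51806 m/s.

0.518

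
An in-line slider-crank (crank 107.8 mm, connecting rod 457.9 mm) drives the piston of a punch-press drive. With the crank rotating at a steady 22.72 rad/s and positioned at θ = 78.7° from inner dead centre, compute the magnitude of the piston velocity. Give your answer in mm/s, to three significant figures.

2520

ω = 22.72 rad/s
For an in-line slider-crank, x = r cosθ + √(L² − r² sin²θ), so v = −rω sinθ·[1 + r cosθ/√(L² − r² sin²θ)].
With r = 0.1078 m, L = 0.4579 m, θ = 78.7°: √(L² − r² sin²θ) = 0.44553 m.
v = −0.1078·22.72·0.98061·[1 + 0.1078·0.19595/0.44553] = -2.5156 m/s.
|v| = 2.5156 m/s = 2515.6 mm/s.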